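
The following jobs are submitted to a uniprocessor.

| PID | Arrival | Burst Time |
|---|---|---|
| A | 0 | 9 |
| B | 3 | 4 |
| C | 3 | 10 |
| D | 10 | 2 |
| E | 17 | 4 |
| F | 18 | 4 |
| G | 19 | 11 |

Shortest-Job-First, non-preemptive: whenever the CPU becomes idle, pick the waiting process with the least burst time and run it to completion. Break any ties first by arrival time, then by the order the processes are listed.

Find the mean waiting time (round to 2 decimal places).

Gantt: | A 0-9 | B 9-13 | D 13-15 | C 15-25 | E 25-29 | F 29-33 | G 33-44 |
Completion: A=9  B=13  C=25  D=15  E=29  F=33  G=44
Turnaround (C−A): A=9  B=10  C=22  D=5  E=12  F=15  G=25
Waiting times: A=0, B=6, C=12, D=3, E=8, F=11, G=14
Average waiting = (0+6+12+3+8+11+14) / 7 = 54/7 = 7.71

7.71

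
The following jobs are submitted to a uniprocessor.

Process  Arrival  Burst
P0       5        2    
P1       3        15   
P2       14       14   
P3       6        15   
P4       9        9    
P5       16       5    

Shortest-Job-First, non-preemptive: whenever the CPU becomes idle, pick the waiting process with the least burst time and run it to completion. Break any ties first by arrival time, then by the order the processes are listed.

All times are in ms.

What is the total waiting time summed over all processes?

95

Schedule: | idle 0-3 | P1 3-18 | P0 18-20 | P5 20-25 | P4 25-34 | P2 34-48 | P3 48-63 |
Completion: P0=20  P1=18  P2=48  P3=63  P4=34  P5=25
Turnaround (C−A): P0=15  P1=15  P2=34  P3=57  P4=25  P5=9
Waiting = turnaround − burst: P0=13, P1=0, P2=20, P3=42, P4=16, P5=4
Total waiting = 13 + 0 + 20 + 42 + 16 + 4 = 95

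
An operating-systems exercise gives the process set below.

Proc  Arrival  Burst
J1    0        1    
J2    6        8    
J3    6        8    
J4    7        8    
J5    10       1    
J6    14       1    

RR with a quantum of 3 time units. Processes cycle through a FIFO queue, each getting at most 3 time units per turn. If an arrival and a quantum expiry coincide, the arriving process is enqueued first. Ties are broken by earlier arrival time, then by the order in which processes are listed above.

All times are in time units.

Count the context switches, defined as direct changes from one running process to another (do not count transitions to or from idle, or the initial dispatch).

10

Timeline: | J1 0-1 | idle 1-6 | J2 6-9 | J3 9-12 | J4 12-15 | J2 15-18 | J5 18-19 | J3 19-22 | J6 22-23 | J4 23-26 | J2 26-28 | J3 28-30 | J4 30-32 |
Completion: J1=1  J2=28  J3=30  J4=32  J5=19  J6=23
Turnaround (C−A): J1=1  J2=22  J3=24  J4=25  J5=9  J6=9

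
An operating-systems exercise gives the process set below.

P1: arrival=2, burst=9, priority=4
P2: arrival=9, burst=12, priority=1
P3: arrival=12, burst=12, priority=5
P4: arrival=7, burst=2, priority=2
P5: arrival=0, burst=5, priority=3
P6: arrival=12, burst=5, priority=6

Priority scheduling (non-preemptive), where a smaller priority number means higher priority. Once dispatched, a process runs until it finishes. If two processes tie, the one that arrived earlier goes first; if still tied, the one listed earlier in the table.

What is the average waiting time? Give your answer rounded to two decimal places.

11.83

Timeline: | P5 0-5 | P1 5-14 | P2 14-26 | P4 26-28 | P3 28-40 | P6 40-45 |
Completion: P1=14  P2=26  P3=40  P4=28  P5=5  P6=45
Turnaround (C−A): P1=12  P2=17  P3=28  P4=21  P5=5  P6=33
Waiting times: P1=3, P2=5, P3=16, P4=19, P5=0, P6=28
Average waiting = (3+5+16+19+0+28) / 6 = 71/6 = 11.83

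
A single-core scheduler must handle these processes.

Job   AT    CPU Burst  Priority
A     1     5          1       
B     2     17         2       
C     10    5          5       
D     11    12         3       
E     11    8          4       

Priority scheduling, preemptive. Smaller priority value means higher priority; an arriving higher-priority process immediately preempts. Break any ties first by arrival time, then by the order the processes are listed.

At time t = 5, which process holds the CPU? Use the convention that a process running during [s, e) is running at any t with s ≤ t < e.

A

Schedule: | idle 0-1 | A 1-6 | B 6-23 | D 23-35 | E 35-43 | C 43-48 |
Completion: A=6  B=23  C=48  D=35  E=43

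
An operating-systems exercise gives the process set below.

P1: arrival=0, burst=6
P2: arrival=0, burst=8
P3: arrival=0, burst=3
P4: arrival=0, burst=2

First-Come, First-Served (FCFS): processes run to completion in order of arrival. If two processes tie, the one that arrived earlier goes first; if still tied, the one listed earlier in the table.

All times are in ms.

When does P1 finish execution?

Schedule: | P1 0-6 | P2 6-14 | P3 14-17 | P4 17-19 |
Completion: P1=6  P2=14  P3=17  P4=19
Turnaround (C−A): P1=6  P2=14  P3=17  P4=19

6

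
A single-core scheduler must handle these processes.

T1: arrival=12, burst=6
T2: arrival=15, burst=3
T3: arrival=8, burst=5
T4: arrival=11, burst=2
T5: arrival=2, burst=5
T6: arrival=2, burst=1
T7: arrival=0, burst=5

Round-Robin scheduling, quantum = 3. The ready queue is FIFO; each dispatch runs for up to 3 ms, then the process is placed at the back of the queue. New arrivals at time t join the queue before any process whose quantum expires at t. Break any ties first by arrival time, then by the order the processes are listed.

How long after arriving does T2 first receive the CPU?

Timeline: | T7 0-3 | T5 3-6 | T6 6-7 | T7 7-9 | T5 9-11 | T3 11-14 | T4 14-16 | T1 16-19 | T3 19-21 | T2 21-24 | T1 24-27 |
Completion: T1=27  T2=24  T3=21  T4=16  T5=11  T6=7  T7=9
Turnaround (C−A): T1=15  T2=9  T3=13  T4=5  T5=9  T6=5  T7=9
Response(T2) = first start − arrival = 21 − 15 = 6

6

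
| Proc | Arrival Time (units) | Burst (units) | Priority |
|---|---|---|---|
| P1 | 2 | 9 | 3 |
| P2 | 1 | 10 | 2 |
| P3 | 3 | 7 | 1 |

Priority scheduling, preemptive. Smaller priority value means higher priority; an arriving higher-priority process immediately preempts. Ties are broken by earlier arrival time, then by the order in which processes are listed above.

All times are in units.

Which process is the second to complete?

P2

Schedule: | idle 0-1 | P2 1-3 | P3 3-10 | P2 10-18 | P1 18-27 |
Completion: P1=27  P2=18  P3=10
Finish order: P3 → P2 → P1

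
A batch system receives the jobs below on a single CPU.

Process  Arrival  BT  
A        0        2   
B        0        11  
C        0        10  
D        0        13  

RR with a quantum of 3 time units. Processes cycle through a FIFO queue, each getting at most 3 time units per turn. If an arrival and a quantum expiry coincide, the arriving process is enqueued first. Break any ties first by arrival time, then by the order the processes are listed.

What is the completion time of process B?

31

Schedule: | A 0-2 | B 2-5 | C 5-8 | D 8-11 | B 11-14 | C 14-17 | D 17-20 | B 20-23 | C 23-26 | D 26-29 | B 29-31 | C 31-32 | D 32-36 |
Completion: A=2  B=31  C=32  D=36
Turnaround (C−A): A=2  B=31  C=32  D=36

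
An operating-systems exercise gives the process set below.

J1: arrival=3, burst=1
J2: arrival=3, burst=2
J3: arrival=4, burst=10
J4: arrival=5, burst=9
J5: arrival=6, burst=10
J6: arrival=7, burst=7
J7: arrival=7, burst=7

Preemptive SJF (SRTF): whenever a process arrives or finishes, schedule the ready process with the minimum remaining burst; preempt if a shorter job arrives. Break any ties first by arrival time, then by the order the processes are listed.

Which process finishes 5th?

Schedule: | idle 0-3 | J1 3-4 | J2 4-6 | J4 6-7 | J6 7-14 | J7 14-21 | J4 21-29 | J3 29-39 | J5 39-49 |
Completion: J1=4  J2=6  J3=39  J4=29  J5=49  J6=14  J7=21
Finish order: J1 → J2 → J6 → J7 → J4 → J3 → J5

J4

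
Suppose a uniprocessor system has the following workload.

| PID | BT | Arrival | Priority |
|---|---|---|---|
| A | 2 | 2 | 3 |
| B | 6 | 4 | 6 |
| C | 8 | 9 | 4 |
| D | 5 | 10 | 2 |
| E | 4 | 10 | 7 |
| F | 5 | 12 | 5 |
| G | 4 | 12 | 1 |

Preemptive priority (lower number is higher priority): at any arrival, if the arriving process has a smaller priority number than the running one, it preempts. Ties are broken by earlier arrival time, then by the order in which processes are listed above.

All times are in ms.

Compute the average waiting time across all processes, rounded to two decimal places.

Gantt: | idle 0-2 | A 2-4 | B 4-9 | C 9-10 | D 10-12 | G 12-16 | D 16-19 | C 19-26 | F 26-31 | B 31-32 | E 32-36 |
Completion: A=4  B=32  C=26  D=19  E=36  F=31  G=16
Turnaround (C−A): A=2  B=28  C=17  D=9  E=26  F=19  G=4
Waiting times: A=0, B=22, C=9, D=4, E=22, F=14, G=0
Average waiting = (0+22+9+4+22+14+0) / 7 = 71/7 = 10.14

10.14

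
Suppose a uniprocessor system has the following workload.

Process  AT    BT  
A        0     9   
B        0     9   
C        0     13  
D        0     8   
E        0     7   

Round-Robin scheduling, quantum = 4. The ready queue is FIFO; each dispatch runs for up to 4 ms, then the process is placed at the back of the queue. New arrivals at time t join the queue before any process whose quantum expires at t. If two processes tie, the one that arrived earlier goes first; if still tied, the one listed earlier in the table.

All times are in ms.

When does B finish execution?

41

Schedule: | A 0-4 | B 4-8 | C 8-12 | D 12-16 | E 16-20 | A 20-24 | B 24-28 | C 28-32 | D 32-36 | E 36-39 | A 39-40 | B 40-41 | C 41-46 |
Completion: A=40  B=41  C=46  D=36  E=39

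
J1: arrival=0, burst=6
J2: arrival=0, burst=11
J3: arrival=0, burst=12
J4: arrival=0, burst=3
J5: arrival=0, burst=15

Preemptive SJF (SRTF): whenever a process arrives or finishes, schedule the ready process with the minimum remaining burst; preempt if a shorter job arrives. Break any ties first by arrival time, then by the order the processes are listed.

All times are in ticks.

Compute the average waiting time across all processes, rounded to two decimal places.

12.80

Schedule: | J4 0-3 | J1 3-9 | J2 9-20 | J3 20-32 | J5 32-47 |
Completion: J1=9  J2=20  J3=32  J4=3  J5=47
Turnaround (C−A): J1=9  J2=20  J3=32  J4=3  J5=47
Waiting times: J1=3, J2=9, J3=20, J4=0, J5=32
Average waiting = (3+9+20+0+32) / 5 = 64/5 = 12.80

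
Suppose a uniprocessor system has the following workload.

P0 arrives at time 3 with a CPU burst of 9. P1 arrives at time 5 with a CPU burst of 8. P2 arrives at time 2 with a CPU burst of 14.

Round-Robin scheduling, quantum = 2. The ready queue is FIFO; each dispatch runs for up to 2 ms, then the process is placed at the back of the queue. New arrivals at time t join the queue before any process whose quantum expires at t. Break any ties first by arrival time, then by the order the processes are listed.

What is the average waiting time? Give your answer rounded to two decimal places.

16.33

Schedule: | idle 0-2 | P2 2-4 | P0 4-6 | P2 6-8 | P1 8-10 | P0 10-12 | P2 12-14 | P1 14-16 | P0 16-18 | P2 18-20 | P1 20-22 | P0 22-24 | P2 24-26 | P1 26-28 | P0 28-29 | P2 29-33 |
Completion: P0=29  P1=28  P2=33
Turnaround (C−A): P0=26  P1=23  P2=31
Waiting times: P0=17, P1=15, P2=17
Average waiting = (17+15+17) / 3 = 49/3 = 16.33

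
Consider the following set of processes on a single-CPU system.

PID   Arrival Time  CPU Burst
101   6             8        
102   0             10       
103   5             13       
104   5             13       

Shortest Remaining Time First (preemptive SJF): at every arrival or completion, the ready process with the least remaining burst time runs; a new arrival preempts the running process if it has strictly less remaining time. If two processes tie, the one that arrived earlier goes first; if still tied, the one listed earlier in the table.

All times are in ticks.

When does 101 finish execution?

Timeline: | 102 0-10 | 101 10-18 | 103 18-31 | 104 31-44 |
Completion: 101=18  102=10  103=31  104=44
Turnaround (C−A): 101=12  102=10  103=26  104=39

18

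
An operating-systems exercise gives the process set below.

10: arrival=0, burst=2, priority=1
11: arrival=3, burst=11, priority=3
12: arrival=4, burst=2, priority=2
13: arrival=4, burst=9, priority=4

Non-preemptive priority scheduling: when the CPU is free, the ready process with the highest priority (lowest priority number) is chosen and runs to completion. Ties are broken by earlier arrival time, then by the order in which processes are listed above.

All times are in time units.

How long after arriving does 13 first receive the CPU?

Schedule: | 10 0-2 | idle 2-3 | 11 3-14 | 12 14-16 | 13 16-25 |
Completion: 10=2  11=14  12=16  13=25
Turnaround (C−A): 10=2  11=11  12=12  13=21
Response(13) = first start − arrival = 16 − 4 = 12

12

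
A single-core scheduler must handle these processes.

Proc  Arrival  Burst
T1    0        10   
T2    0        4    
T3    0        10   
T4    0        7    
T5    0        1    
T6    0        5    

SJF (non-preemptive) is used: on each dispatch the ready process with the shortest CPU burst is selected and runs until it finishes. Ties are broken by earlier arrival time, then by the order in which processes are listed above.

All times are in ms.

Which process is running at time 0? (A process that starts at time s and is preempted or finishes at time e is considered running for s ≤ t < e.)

Timeline: | T5 0-1 | T2 1-5 | T6 5-10 | T4 10-17 | T1 17-27 | T3 27-37 |
Completion: T1=27  T2=5  T3=37  T4=17  T5=1  T6=10
Turnaround (C−A): T1=27  T2=5  T3=37  T4=17  T5=1  T6=10

T5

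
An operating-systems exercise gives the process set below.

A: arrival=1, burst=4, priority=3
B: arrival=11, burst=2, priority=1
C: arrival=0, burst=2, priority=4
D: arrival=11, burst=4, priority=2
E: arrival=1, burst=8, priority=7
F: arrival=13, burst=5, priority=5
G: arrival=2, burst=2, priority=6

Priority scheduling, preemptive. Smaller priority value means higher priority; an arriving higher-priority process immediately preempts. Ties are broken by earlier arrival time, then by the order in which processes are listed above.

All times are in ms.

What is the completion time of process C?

Gantt: | C 0-1 | A 1-5 | C 5-6 | G 6-8 | E 8-11 | B 11-13 | D 13-17 | F 17-22 | E 22-27 |
Completion: A=5  B=13  C=6  D=17  E=27  F=22  G=8

6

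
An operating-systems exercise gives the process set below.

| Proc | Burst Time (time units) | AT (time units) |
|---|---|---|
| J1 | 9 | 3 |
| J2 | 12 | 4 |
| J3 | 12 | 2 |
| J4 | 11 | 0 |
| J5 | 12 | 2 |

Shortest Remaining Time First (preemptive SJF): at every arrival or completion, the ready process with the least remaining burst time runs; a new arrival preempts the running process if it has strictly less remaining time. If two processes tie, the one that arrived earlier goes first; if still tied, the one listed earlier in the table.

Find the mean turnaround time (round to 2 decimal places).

Gantt: | J4 0-11 | J1 11-20 | J3 20-32 | J5 32-44 | J2 44-56 |
Completion: J1=20  J2=56  J3=32  J4=11  J5=44
Turnaround times: J1=17, J2=52, J3=30, J4=11, J5=42
Average turnaround = (17+52+30+11+42) / 5 = 152/5 = 30.40

30.40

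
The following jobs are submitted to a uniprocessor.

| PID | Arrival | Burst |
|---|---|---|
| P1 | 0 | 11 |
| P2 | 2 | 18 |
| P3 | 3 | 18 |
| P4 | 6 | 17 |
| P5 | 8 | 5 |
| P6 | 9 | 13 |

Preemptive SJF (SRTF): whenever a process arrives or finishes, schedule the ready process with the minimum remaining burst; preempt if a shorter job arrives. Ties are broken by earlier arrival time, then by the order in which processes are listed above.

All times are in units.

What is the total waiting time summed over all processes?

Schedule: | P1 0-11 | P5 11-16 | P6 16-29 | P4 29-46 | P2 46-64 | P3 64-82 |
Completion: P1=11  P2=64  P3=82  P4=46  P5=16  P6=29
Turnaround (C−A): P1=11  P2=62  P3=79  P4=40  P5=8  P6=20
Waiting = turnaround − burst: P1=0, P2=44, P3=61, P4=23, P5=3, P6=7
Total waiting = 0 + 44 + 61 + 23 + 3 + 7 = 138

138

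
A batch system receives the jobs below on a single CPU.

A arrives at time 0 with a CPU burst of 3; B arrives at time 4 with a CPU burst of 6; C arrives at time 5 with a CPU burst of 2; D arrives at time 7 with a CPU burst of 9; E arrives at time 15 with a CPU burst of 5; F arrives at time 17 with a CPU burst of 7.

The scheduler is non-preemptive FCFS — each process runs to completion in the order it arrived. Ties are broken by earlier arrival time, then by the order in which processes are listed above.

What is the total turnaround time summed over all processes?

57

Schedule: | A 0-3 | idle 3-4 | B 4-10 | C 10-12 | D 12-21 | E 21-26 | F 26-33 |
Completion: A=3  B=10  C=12  D=21  E=26  F=33
Turnaround = completion − arrival: A=3, B=6, C=7, D=14, E=11, F=16
Total turnaround = 3 + 6 + 7 + 14 + 11 + 16 = 57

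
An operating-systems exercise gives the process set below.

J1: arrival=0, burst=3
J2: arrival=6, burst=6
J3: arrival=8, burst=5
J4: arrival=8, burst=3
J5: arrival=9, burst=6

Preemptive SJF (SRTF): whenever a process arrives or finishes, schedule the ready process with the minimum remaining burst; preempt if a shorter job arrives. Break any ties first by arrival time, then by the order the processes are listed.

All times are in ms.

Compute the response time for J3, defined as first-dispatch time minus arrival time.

7

Timeline: | J1 0-3 | idle 3-6 | J2 6-8 | J4 8-11 | J2 11-15 | J3 15-20 | J5 20-26 |
Completion: J1=3  J2=15  J3=20  J4=11  J5=26
Turnaround (C−A): J1=3  J2=9  J3=12  J4=3  J5=17
Response(J3) = first start − arrival = 15 − 8 = 7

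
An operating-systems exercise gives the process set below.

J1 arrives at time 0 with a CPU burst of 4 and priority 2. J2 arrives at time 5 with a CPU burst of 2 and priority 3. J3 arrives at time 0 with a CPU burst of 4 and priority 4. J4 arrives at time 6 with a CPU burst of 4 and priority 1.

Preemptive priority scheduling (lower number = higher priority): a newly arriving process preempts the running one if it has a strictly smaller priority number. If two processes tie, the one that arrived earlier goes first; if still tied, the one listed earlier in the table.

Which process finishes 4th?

Gantt: | J1 0-4 | J3 4-5 | J2 5-6 | J4 6-10 | J2 10-11 | J3 11-14 |
Completion: J1=4  J2=11  J3=14  J4=10
Turnaround (C−A): J1=4  J2=6  J3=14  J4=4
Finish order: J1 → J4 → J2 → J3

J3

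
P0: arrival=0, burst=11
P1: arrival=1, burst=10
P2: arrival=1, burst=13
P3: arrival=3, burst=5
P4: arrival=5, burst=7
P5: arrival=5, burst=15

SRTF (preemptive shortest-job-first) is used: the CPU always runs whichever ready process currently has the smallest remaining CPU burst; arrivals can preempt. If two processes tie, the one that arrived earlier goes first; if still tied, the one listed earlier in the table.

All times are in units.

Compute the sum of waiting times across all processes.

110

Timeline: | P0 0-3 | P3 3-8 | P4 8-15 | P0 15-23 | P1 23-33 | P2 33-46 | P5 46-61 |
Completion: P0=23  P1=33  P2=46  P3=8  P4=15  P5=61
Turnaround (C−A): P0=23  P1=32  P2=45  P3=5  P4=10  P5=56
Waiting = turnaround − burst: P0=12, P1=22, P2=32, P3=0, P4=3, P5=41
Total waiting = 12 + 22 + 32 + 0 + 3 + 41 = 110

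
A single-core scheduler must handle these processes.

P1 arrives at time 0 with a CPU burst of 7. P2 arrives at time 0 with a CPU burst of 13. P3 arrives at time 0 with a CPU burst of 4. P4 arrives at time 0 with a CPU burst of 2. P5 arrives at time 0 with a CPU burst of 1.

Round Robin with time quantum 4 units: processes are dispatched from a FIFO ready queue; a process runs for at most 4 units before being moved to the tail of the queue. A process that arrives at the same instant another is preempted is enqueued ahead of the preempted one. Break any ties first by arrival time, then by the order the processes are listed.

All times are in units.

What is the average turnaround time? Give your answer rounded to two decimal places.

Schedule: | P1 0-4 | P2 4-8 | P3 8-12 | P4 12-14 | P5 14-15 | P1 15-18 | P2 18-27 |
Completion: P1=18  P2=27  P3=12  P4=14  P5=15
Turnaround (C−A): P1=18  P2=27  P3=12  P4=14  P5=15
Turnaround times: P1=18, P2=27, P3=12, P4=14, P5=15
Average turnaround = (18+27+12+14+15) / 5 = 86/5 = 17.20

17.20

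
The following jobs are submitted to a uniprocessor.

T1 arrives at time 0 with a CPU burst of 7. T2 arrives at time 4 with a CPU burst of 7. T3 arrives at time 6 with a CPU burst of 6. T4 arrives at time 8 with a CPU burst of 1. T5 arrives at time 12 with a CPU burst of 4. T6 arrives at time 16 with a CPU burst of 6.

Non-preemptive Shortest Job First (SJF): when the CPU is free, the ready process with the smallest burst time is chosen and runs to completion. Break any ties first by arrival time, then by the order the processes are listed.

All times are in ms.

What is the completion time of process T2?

31

Schedule: | T1 0-7 | T3 7-13 | T4 13-14 | T5 14-18 | T6 18-24 | T2 24-31 |
Completion: T1=7  T2=31  T3=13  T4=14  T5=18  T6=24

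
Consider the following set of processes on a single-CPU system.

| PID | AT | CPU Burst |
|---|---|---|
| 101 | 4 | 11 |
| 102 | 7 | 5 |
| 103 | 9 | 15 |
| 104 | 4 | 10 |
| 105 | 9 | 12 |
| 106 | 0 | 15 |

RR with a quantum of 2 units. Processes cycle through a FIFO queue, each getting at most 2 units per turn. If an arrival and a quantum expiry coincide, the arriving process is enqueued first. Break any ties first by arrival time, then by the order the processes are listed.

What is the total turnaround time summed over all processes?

Gantt: | 106 0-4 | 101 4-6 | 104 6-8 | 106 8-10 | 101 10-12 | 102 12-14 | 104 14-16 | 103 16-18 | 105 18-20 | 106 20-22 | 101 22-24 | 102 24-26 | 104 26-28 | 103 28-30 | 105 30-32 | 106 32-34 | 101 34-36 | 102 36-37 | 104 37-39 | 103 39-41 | 105 41-43 | 106 43-45 | 101 45-47 | 104 47-49 | 103 49-51 | 105 51-53 | 106 53-55 | 101 55-56 | 103 56-58 | 105 58-60 | 106 60-61 | 103 61-63 | 105 63-65 | 103 65-68 |
Completion: 101=56  102=37  103=68  104=49  105=65  106=61
Turnaround (C−A): 101=52  102=30  103=59  104=45  105=56  106=61
Turnaround = completion − arrival: 101=52, 102=30, 103=59, 104=45, 105=56, 106=61
Total turnaround = 52 + 30 + 59 + 45 + 56 + 61 = 303

303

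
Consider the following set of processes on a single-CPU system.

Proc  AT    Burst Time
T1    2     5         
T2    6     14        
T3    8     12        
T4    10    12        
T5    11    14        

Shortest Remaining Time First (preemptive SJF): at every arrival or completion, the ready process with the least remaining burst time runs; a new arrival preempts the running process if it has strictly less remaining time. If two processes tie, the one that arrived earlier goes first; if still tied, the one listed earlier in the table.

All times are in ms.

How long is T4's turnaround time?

Gantt: | idle 0-2 | T1 2-7 | T2 7-8 | T3 8-20 | T4 20-32 | T2 32-45 | T5 45-59 |
Completion: T1=7  T2=45  T3=20  T4=32  T5=59
Turnaround(T4) = completion − arrival = 32 − 10 = 22

22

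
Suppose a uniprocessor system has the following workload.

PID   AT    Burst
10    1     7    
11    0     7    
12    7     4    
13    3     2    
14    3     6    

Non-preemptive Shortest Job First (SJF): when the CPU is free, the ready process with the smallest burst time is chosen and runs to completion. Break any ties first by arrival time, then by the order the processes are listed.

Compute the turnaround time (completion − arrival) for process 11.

Gantt: | 11 0-7 | 13 7-9 | 12 9-13 | 14 13-19 | 10 19-26 |
Completion: 10=26  11=7  12=13  13=9  14=19
Turnaround (C−A): 10=25  11=7  12=6  13=6  14=16
Turnaround(11) = completion − arrival = 7 − 0 = 7

7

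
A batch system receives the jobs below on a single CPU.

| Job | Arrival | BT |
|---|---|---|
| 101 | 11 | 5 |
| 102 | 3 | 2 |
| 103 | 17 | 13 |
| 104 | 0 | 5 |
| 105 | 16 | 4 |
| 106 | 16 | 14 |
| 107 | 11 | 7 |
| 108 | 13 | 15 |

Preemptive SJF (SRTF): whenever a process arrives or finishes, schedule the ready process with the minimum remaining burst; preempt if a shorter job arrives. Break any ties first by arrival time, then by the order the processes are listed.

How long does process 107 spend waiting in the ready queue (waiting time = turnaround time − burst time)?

9

Timeline: | 104 0-5 | 102 5-7 | idle 7-11 | 101 11-16 | 105 16-20 | 107 20-27 | 103 27-40 | 106 40-54 | 108 54-69 |
Completion: 101=16  102=7  103=40  104=5  105=20  106=54  107=27  108=69
Waiting(107) = turnaround − burst = 16 − 7 = 9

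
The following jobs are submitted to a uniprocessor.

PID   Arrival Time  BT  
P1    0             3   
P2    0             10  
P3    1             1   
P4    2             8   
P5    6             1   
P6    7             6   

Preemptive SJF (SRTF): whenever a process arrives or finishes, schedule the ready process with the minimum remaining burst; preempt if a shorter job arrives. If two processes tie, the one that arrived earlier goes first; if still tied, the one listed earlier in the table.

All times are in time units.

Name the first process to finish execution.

Schedule: | P1 0-1 | P3 1-2 | P1 2-4 | P4 4-6 | P5 6-7 | P4 7-13 | P6 13-19 | P2 19-29 |
Completion: P1=4  P2=29  P3=2  P4=13  P5=7  P6=19
Turnaround (C−A): P1=4  P2=29  P3=1  P4=11  P5=1  P6=12
Finish order: P3 → P1 → P5 → P4 → P6 → P2

P3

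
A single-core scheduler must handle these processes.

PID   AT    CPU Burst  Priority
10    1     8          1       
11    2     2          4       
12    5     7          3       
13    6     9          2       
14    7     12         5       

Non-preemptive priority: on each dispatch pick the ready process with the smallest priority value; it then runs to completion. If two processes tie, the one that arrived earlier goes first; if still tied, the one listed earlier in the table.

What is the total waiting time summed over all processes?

Timeline: | idle 0-1 | 10 1-9 | 13 9-18 | 12 18-25 | 11 25-27 | 14 27-39 |
Completion: 10=9  11=27  12=25  13=18  14=39
Turnaround (C−A): 10=8  11=25  12=20  13=12  14=32
Waiting = turnaround − burst: 10=0, 11=23, 12=13, 13=3, 14=20
Total waiting = 0 + 23 + 13 + 3 + 20 = 59

59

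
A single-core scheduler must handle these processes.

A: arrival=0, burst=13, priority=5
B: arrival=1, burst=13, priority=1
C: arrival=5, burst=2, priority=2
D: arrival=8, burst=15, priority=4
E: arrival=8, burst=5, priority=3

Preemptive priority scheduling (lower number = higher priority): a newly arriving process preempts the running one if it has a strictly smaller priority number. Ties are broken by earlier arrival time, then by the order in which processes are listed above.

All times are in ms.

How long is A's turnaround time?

Schedule: | A 0-1 | B 1-14 | C 14-16 | E 16-21 | D 21-36 | A 36-48 |
Completion: A=48  B=14  C=16  D=36  E=21
Turnaround(A) = completion − arrival = 48 − 0 = 48

48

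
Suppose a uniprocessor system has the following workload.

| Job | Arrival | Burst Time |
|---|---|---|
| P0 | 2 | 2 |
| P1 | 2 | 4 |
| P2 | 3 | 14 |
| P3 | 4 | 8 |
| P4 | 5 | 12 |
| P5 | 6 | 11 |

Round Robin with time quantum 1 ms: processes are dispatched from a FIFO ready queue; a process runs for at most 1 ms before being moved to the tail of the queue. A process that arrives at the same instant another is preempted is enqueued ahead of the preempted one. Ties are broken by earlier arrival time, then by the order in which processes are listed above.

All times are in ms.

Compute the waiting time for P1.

Gantt: | idle 0-2 | P0 2-3 | P1 3-4 | P2 4-5 | P0 5-6 | P3 6-7 | P1 7-8 | P4 8-9 | P2 9-10 | P5 10-11 | P3 11-12 | P1 12-13 | P4 13-14 | P2 14-15 | P5 15-16 | P3 16-17 | P1 17-18 | P4 18-19 | P2 19-20 | P5 20-21 | P3 21-22 | P4 22-23 | P2 23-24 | P5 24-25 | P3 25-26 | P4 26-27 | P2 27-28 | P5 28-29 | P3 29-30 | P4 30-31 | P2 31-32 | P5 32-33 | P3 33-34 | P4 34-35 | P2 35-36 | P5 36-37 | P3 37-38 | P4 38-39 | P2 39-40 | P5 40-41 | P4 41-42 | P2 42-43 | P5 43-44 | P4 44-45 | P2 45-46 | P5 46-47 | P4 47-48 | P2 48-49 | P5 49-50 | P4 50-51 | P2 51-53 |
Completion: P0=6  P1=18  P2=53  P3=38  P4=51  P5=50
Turnaround (C−A): P0=4  P1=16  P2=50  P3=34  P4=46  P5=44
Waiting(P1) = turnaround − burst = 16 − 4 = 12

12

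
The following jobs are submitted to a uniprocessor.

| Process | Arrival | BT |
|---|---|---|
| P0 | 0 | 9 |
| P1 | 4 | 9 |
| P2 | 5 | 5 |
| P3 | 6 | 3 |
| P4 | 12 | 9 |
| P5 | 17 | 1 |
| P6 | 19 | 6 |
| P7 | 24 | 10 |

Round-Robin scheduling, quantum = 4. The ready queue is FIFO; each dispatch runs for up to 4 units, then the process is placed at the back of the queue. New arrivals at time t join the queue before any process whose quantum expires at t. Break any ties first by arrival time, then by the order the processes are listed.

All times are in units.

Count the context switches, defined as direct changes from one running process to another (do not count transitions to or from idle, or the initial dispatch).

Schedule: | P0 0-4 | P1 4-8 | P0 8-12 | P2 12-16 | P3 16-19 | P1 19-23 | P4 23-27 | P0 27-28 | P2 28-29 | P5 29-30 | P6 30-34 | P1 34-35 | P7 35-39 | P4 39-43 | P6 43-45 | P7 45-49 | P4 49-50 | P7 50-52 |
Completion: P0=28  P1=35  P2=29  P3=19  P4=50  P5=30  P6=45  P7=52
Turnaround (C−A): P0=28  P1=31  P2=24  P3=13  P4=38  P5=13  P6=26  P7=28

17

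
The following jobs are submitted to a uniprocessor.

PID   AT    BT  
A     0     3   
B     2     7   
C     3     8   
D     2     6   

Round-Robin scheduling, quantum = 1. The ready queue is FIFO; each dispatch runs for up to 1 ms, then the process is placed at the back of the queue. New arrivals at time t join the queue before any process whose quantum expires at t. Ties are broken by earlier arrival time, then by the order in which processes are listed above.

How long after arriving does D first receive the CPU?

Gantt: | A 0-2 | B 2-3 | D 3-4 | A 4-5 | C 5-6 | B 6-7 | D 7-8 | C 8-9 | B 9-10 | D 10-11 | C 11-12 | B 12-13 | D 13-14 | C 14-15 | B 15-16 | D 16-17 | C 17-18 | B 18-19 | D 19-20 | C 20-21 | B 21-22 | C 22-24 |
Completion: A=5  B=22  C=24  D=20
Response(D) = first start − arrival = 3 − 2 = 1

1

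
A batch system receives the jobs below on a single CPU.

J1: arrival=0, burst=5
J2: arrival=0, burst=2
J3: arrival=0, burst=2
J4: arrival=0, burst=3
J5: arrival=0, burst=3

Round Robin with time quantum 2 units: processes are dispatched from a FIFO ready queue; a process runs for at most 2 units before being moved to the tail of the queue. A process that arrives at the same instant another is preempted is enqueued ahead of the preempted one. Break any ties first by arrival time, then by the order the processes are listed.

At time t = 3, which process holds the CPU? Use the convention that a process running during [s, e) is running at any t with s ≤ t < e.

J2

Gantt: | J1 0-2 | J2 2-4 | J3 4-6 | J4 6-8 | J5 8-10 | J1 10-12 | J4 12-13 | J5 13-14 | J1 14-15 |
Completion: J1=15  J2=4  J3=6  J4=13  J5=14
Turnaround (C−A): J1=15  J2=4  J3=6  J4=13  J5=14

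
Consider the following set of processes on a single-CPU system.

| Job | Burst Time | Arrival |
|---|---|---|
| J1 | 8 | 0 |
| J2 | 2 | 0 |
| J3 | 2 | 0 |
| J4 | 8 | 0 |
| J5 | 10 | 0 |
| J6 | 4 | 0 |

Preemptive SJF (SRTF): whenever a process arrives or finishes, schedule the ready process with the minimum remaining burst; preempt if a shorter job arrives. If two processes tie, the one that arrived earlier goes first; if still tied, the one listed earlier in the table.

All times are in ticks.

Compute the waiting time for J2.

Gantt: | J2 0-2 | J3 2-4 | J6 4-8 | J1 8-16 | J4 16-24 | J5 24-34 |
Completion: J1=16  J2=2  J3=4  J4=24  J5=34  J6=8
Waiting(J2) = turnaround − burst = 2 − 2 = 0

0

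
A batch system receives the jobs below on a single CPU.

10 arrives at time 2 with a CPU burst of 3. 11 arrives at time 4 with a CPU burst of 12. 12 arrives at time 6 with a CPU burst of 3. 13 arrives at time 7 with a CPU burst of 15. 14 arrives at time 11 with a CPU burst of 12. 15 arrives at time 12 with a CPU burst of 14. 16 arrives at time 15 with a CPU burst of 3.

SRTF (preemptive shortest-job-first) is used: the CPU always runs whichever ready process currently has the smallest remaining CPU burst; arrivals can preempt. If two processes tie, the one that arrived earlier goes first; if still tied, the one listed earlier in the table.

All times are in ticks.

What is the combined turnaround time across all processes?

146

Gantt: | idle 0-2 | 10 2-5 | 11 5-6 | 12 6-9 | 11 9-15 | 16 15-18 | 11 18-23 | 14 23-35 | 15 35-49 | 13 49-64 |
Completion: 10=5  11=23  12=9  13=64  14=35  15=49  16=18
Turnaround (C−A): 10=3  11=19  12=3  13=57  14=24  15=37  16=3
Turnaround = completion − arrival: 10=3, 11=19, 12=3, 13=57, 14=24, 15=37, 16=3
Total turnaround = 3 + 19 + 3 + 57 + 24 + 37 + 3 = 146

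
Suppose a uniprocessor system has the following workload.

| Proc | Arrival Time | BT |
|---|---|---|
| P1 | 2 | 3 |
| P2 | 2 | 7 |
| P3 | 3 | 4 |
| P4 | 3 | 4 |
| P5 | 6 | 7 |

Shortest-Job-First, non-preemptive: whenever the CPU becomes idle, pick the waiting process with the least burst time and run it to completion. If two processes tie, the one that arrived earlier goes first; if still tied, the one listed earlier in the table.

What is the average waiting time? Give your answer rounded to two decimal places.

6.60

Schedule: | idle 0-2 | P1 2-5 | P3 5-9 | P4 9-13 | P2 13-20 | P5 20-27 |
Completion: P1=5  P2=20  P3=9  P4=13  P5=27
Turnaround (C−A): P1=3  P2=18  P3=6  P4=10  P5=21
Waiting times: P1=0, P2=11, P3=2, P4=6, P5=14
Average waiting = (0+11+2+6+14) / 5 = 33/5 = 6.60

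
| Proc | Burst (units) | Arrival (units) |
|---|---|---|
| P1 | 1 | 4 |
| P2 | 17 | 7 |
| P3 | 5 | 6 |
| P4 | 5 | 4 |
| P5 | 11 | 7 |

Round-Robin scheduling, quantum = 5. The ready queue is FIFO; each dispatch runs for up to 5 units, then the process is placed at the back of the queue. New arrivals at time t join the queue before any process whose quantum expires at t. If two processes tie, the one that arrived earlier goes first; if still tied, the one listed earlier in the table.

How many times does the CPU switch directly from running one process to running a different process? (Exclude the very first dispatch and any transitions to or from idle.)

9

Timeline: | idle 0-4 | P1 4-5 | P4 5-10 | P3 10-15 | P2 15-20 | P5 20-25 | P2 25-30 | P5 30-35 | P2 35-40 | P5 40-41 | P2 41-43 |
Completion: P1=5  P2=43  P3=15  P4=10  P5=41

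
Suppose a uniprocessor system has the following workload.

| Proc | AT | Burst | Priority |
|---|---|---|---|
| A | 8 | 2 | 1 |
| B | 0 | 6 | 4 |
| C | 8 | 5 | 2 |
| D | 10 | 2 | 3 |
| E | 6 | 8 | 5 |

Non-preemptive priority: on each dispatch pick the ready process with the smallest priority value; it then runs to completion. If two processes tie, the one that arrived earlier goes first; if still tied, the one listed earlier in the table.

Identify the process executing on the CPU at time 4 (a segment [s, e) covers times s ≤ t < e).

Timeline: | B 0-6 | E 6-14 | A 14-16 | C 16-21 | D 21-23 |
Completion: A=16  B=6  C=21  D=23  E=14
Turnaround (C−A): A=8  B=6  C=13  D=13  E=8

B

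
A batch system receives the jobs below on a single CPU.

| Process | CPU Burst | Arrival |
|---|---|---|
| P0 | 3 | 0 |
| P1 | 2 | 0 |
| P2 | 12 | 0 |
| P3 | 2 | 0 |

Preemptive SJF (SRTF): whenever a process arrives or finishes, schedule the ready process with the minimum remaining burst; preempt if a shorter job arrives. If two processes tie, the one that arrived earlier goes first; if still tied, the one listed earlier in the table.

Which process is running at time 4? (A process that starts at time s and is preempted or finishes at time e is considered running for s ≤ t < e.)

Gantt: | P1 0-2 | P3 2-4 | P0 4-7 | P2 7-19 |
Completion: P0=7  P1=2  P2=19  P3=4
Turnaround (C−A): P0=7  P1=2  P2=19  P3=4

P0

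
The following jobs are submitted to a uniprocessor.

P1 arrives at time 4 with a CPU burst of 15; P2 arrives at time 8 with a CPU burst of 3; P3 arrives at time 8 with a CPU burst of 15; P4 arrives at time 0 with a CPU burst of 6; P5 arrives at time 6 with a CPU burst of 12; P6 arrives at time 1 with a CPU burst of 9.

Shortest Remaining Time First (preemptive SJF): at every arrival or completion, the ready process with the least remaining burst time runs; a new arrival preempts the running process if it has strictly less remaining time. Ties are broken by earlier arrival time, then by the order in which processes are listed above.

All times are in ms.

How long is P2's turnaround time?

Schedule: | P4 0-6 | P6 6-8 | P2 8-11 | P6 11-18 | P5 18-30 | P1 30-45 | P3 45-60 |
Completion: P1=45  P2=11  P3=60  P4=6  P5=30  P6=18
Turnaround(P2) = completion − arrival = 11 − 8 = 3

3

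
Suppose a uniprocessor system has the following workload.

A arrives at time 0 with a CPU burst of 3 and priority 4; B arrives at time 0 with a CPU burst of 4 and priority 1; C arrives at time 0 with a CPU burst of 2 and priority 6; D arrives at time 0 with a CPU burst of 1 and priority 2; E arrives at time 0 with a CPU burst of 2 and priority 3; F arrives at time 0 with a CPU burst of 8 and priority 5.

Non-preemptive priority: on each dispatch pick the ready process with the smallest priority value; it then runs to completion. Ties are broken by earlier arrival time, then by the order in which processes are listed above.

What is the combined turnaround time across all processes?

Schedule: | B 0-4 | D 4-5 | E 5-7 | A 7-10 | F 10-18 | C 18-20 |
Completion: A=10  B=4  C=20  D=5  E=7  F=18
Turnaround = completion − arrival: A=10, B=4, C=20, D=5, E=7, F=18
Total turnaround = 10 + 4 + 20 + 5 + 7 + 18 = 64

64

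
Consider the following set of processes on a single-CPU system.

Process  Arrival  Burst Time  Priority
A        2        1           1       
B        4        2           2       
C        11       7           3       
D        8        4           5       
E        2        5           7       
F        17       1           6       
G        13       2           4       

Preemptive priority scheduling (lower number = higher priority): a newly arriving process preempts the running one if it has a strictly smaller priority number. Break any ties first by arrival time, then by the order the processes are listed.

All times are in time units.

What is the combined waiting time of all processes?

Gantt: | idle 0-2 | A 2-3 | E 3-4 | B 4-6 | E 6-8 | D 8-11 | C 11-18 | G 18-20 | D 20-21 | F 21-22 | E 22-24 |
Completion: A=3  B=6  C=18  D=21  E=24  F=22  G=20
Turnaround (C−A): A=1  B=2  C=7  D=13  E=22  F=5  G=7
Waiting = turnaround − burst: A=0, B=0, C=0, D=9, E=17, F=4, G=5
Total waiting = 0 + 0 + 0 + 9 + 17 + 4 + 5 = 35

35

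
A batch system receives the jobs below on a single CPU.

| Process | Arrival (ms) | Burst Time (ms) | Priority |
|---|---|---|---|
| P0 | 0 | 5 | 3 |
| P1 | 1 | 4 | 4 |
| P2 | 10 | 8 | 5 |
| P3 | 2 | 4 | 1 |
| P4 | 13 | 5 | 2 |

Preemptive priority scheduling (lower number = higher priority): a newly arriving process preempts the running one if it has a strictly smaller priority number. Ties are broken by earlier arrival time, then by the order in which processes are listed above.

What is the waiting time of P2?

8

Gantt: | P0 0-2 | P3 2-6 | P0 6-9 | P1 9-13 | P4 13-18 | P2 18-26 |
Completion: P0=9  P1=13  P2=26  P3=6  P4=18
Turnaround (C−A): P0=9  P1=12  P2=16  P3=4  P4=5
Waiting(P2) = turnaround − burst = 16 − 8 = 8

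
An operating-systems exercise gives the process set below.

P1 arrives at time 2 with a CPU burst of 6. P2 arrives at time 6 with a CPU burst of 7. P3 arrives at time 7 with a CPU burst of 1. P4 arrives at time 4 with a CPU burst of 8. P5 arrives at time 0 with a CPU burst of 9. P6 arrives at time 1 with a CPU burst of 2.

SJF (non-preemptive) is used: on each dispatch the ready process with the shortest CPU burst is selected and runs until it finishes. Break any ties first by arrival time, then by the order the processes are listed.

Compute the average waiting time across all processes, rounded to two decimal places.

9.00

Timeline: | P5 0-9 | P3 9-10 | P6 10-12 | P1 12-18 | P2 18-25 | P4 25-33 |
Completion: P1=18  P2=25  P3=10  P4=33  P5=9  P6=12
Turnaround (C−A): P1=16  P2=19  P3=3  P4=29  P5=9  P6=11
Waiting times: P1=10, P2=12, P3=2, P4=21, P5=0, P6=9
Average waiting = (10+12+2+21+0+9) / 6 = 54/6 = 9.00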